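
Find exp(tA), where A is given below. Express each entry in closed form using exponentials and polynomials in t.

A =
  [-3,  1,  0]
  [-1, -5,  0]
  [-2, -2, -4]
e^{tA} =
  [t*exp(-4*t) + exp(-4*t), t*exp(-4*t), 0]
  [-t*exp(-4*t), -t*exp(-4*t) + exp(-4*t), 0]
  [-2*t*exp(-4*t), -2*t*exp(-4*t), exp(-4*t)]

Strategy: write A = P · J · P⁻¹ where J is a Jordan canonical form, so e^{tA} = P · e^{tJ} · P⁻¹, and e^{tJ} can be computed block-by-block.

A has Jordan form
J =
  [-4,  1,  0]
  [ 0, -4,  0]
  [ 0,  0, -4]
(up to reordering of blocks).

Per-block formulas:
  For a 2×2 Jordan block J_2(-4): exp(t · J_2(-4)) = e^(-4t)·(I + t·N), where N is the 2×2 nilpotent shift.
  For a 1×1 block at λ = -4: exp(t · [-4]) = [e^(-4t)].

After assembling e^{tJ} and conjugating by P, we get:

e^{tA} =
  [t*exp(-4*t) + exp(-4*t), t*exp(-4*t), 0]
  [-t*exp(-4*t), -t*exp(-4*t) + exp(-4*t), 0]
  [-2*t*exp(-4*t), -2*t*exp(-4*t), exp(-4*t)]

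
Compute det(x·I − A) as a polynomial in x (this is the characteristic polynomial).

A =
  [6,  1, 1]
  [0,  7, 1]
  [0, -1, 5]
x^3 - 18*x^2 + 108*x - 216

Expanding det(x·I − A) (e.g. by cofactor expansion or by noting that A is similar to its Jordan form J, which has the same characteristic polynomial as A) gives
  χ_A(x) = x^3 - 18*x^2 + 108*x - 216
which factors as (x - 6)^3. The eigenvalues (with algebraic multiplicities) are λ = 6 with multiplicity 3.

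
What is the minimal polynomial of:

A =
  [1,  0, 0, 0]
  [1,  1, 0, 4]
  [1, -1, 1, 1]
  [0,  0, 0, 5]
x^4 - 8*x^3 + 18*x^2 - 16*x + 5

The characteristic polynomial is χ_A(x) = (x - 5)*(x - 1)^3, so the eigenvalues are known. The minimal polynomial is
  m_A(x) = Π_λ (x − λ)^{k_λ}
where k_λ is the size of the *largest* Jordan block for λ (equivalently, the smallest k with (A − λI)^k v = 0 for every generalised eigenvector v of λ).

  λ = 1: largest Jordan block has size 3, contributing (x − 1)^3
  λ = 5: largest Jordan block has size 1, contributing (x − 5)

So m_A(x) = (x - 5)*(x - 1)^3 = x^4 - 8*x^3 + 18*x^2 - 16*x + 5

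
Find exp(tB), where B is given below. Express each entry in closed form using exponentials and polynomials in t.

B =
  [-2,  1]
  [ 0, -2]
e^{tB} =
  [exp(-2*t), t*exp(-2*t)]
  [0, exp(-2*t)]

Strategy: write B = P · J · P⁻¹ where J is a Jordan canonical form, so e^{tB} = P · e^{tJ} · P⁻¹, and e^{tJ} can be computed block-by-block.

B has Jordan form
J =
  [-2,  1]
  [ 0, -2]
(up to reordering of blocks).

Per-block formulas:
  For a 2×2 Jordan block J_2(-2): exp(t · J_2(-2)) = e^(-2t)·(I + t·N), where N is the 2×2 nilpotent shift.

After assembling e^{tJ} and conjugating by P, we get:

e^{tB} =
  [exp(-2*t), t*exp(-2*t)]
  [0, exp(-2*t)]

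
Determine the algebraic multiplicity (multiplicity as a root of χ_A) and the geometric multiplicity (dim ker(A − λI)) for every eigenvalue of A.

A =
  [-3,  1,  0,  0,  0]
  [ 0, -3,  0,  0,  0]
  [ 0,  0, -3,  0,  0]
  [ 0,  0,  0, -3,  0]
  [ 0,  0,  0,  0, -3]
λ = -3: alg = 5, geom = 4

Step 1 — factor the characteristic polynomial to read off the algebraic multiplicities:
  χ_A(x) = (x + 3)^5

Step 2 — compute geometric multiplicities via the rank-nullity identity g(λ) = n − rank(A − λI):
  rank(A − (-3)·I) = 1, so dim ker(A − (-3)·I) = n − 1 = 4

Summary:
  λ = -3: algebraic multiplicity = 5, geometric multiplicity = 4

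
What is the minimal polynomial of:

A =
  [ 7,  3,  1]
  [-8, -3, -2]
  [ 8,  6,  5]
x^2 - 6*x + 9

The characteristic polynomial is χ_A(x) = (x - 3)^3, so the eigenvalues are known. The minimal polynomial is
  m_A(x) = Π_λ (x − λ)^{k_λ}
where k_λ is the size of the *largest* Jordan block for λ (equivalently, the smallest k with (A − λI)^k v = 0 for every generalised eigenvector v of λ).

  λ = 3: largest Jordan block has size 2, contributing (x − 3)^2

So m_A(x) = (x - 3)^2 = x^2 - 6*x + 9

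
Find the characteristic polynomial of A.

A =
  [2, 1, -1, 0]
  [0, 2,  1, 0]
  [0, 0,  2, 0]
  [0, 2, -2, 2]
x^4 - 8*x^3 + 24*x^2 - 32*x + 16

Expanding det(x·I − A) (e.g. by cofactor expansion or by noting that A is similar to its Jordan form J, which has the same characteristic polynomial as A) gives
  χ_A(x) = x^4 - 8*x^3 + 24*x^2 - 32*x + 16
which factors as (x - 2)^4. The eigenvalues (with algebraic multiplicities) are λ = 2 with multiplicity 4.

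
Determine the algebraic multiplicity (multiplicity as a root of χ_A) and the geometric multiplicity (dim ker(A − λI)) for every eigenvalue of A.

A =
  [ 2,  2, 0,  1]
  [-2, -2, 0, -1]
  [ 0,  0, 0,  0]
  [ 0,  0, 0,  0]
λ = 0: alg = 4, geom = 3

Step 1 — factor the characteristic polynomial to read off the algebraic multiplicities:
  χ_A(x) = x^4

Step 2 — compute geometric multiplicities via the rank-nullity identity g(λ) = n − rank(A − λI):
  rank(A − (0)·I) = 1, so dim ker(A − (0)·I) = n − 1 = 3

Summary:
  λ = 0: algebraic multiplicity = 4, geometric multiplicity = 3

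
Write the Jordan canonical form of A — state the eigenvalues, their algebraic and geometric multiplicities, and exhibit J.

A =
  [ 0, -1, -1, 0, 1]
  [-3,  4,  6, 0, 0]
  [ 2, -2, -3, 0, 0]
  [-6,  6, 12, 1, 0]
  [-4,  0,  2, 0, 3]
J_3(1) ⊕ J_1(1) ⊕ J_1(1)

The characteristic polynomial is
  det(x·I − A) = x^5 - 5*x^4 + 10*x^3 - 10*x^2 + 5*x - 1 = (x - 1)^5

Eigenvalues and multiplicities (the geometric multiplicity of λ is n − rank(A − λI), which equals the number of Jordan blocks for λ):
  λ = 1: algebraic multiplicity = 5, geometric multiplicity = 3

Determining the block sizes for each eigenvalue:
  λ = 1: with am = 5 and gm = 3, the partition is not yet determined (e.g. several partitions of 5 into 3 parts exist). Let N = A − (1)·I. Computing rank(N^1) = 2, rank(N^2) = 1, rank(N^3) = 0; the number of blocks of size ≥ j is rank(N^{j−1}) − rank(N^j), giving [3, 1, 1]. So we have 1 block(s) of size 3, 2 block(s) of size 1 → block sizes [3, 1, 1]

Assembling the blocks gives a Jordan form
J =
  [1, 1, 0, 0, 0]
  [0, 1, 1, 0, 0]
  [0, 0, 1, 0, 0]
  [0, 0, 0, 1, 0]
  [0, 0, 0, 0, 1]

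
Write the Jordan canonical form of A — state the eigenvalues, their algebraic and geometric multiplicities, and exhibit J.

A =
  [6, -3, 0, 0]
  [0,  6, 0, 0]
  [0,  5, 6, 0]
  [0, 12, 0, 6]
J_2(6) ⊕ J_1(6) ⊕ J_1(6)

The characteristic polynomial is
  det(x·I − A) = x^4 - 24*x^3 + 216*x^2 - 864*x + 1296 = (x - 6)^4

Eigenvalues and multiplicities (the geometric multiplicity of λ is n − rank(A − λI), which equals the number of Jordan blocks for λ):
  λ = 6: algebraic multiplicity = 4, geometric multiplicity = 3

Determining the block sizes for each eigenvalue:
  λ = 6: 3 blocks summing to 4 forces exactly one block of size 2 and the rest size 1 → block sizes [2, 1, 1]

Assembling the blocks gives a Jordan form
J =
  [6, 1, 0, 0]
  [0, 6, 0, 0]
  [0, 0, 6, 0]
  [0, 0, 0, 6]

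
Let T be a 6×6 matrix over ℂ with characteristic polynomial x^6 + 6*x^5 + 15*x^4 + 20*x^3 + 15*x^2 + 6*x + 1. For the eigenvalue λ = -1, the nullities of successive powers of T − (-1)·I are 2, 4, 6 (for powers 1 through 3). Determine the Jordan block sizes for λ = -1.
Block sizes for λ = -1: [3, 3]

From the dimensions of kernels of powers, the number of Jordan blocks of size at least j is d_j − d_{j−1} where d_j = dim ker(N^j) (with d_0 = 0). Computing the differences gives [2, 2, 2].
The number of blocks of size exactly k is (#blocks of size ≥ k) − (#blocks of size ≥ k + 1), so the partition is: 2 block(s) of size 3.
In nonincreasing order the block sizes are [3, 3].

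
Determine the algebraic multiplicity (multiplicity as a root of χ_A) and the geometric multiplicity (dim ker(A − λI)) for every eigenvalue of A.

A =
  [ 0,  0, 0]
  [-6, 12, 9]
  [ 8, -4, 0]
λ = 0: alg = 1, geom = 1; λ = 6: alg = 2, geom = 1

Step 1 — factor the characteristic polynomial to read off the algebraic multiplicities:
  χ_A(x) = x*(x - 6)^2

Step 2 — compute geometric multiplicities via the rank-nullity identity g(λ) = n − rank(A − λI):
  rank(A − (0)·I) = 2, so dim ker(A − (0)·I) = n − 2 = 1
  rank(A − (6)·I) = 2, so dim ker(A − (6)·I) = n − 2 = 1

Summary:
  λ = 0: algebraic multiplicity = 1, geometric multiplicity = 1
  λ = 6: algebraic multiplicity = 2, geometric multiplicity = 1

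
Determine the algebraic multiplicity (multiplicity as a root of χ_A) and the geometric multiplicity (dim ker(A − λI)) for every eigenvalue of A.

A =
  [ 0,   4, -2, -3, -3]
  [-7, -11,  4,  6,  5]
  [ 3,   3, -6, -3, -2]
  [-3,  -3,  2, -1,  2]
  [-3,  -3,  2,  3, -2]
λ = -4: alg = 5, geom = 3

Step 1 — factor the characteristic polynomial to read off the algebraic multiplicities:
  χ_A(x) = (x + 4)^5

Step 2 — compute geometric multiplicities via the rank-nullity identity g(λ) = n − rank(A − λI):
  rank(A − (-4)·I) = 2, so dim ker(A − (-4)·I) = n − 2 = 3

Summary:
  λ = -4: algebraic multiplicity = 5, geometric multiplicity = 3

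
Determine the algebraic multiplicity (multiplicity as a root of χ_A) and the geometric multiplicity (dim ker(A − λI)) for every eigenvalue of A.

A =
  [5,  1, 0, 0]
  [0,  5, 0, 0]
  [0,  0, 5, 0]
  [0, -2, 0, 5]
λ = 5: alg = 4, geom = 3

Step 1 — factor the characteristic polynomial to read off the algebraic multiplicities:
  χ_A(x) = (x - 5)^4

Step 2 — compute geometric multiplicities via the rank-nullity identity g(λ) = n − rank(A − λI):
  rank(A − (5)·I) = 1, so dim ker(A − (5)·I) = n − 1 = 3

Summary:
  λ = 5: algebraic multiplicity = 4, geometric multiplicity = 3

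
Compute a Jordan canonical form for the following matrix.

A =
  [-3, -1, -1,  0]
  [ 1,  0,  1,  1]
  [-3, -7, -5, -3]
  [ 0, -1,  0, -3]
J_3(-3) ⊕ J_1(-2)

The characteristic polynomial is
  det(x·I − A) = x^4 + 11*x^3 + 45*x^2 + 81*x + 54 = (x + 2)*(x + 3)^3

Eigenvalues and multiplicities (the geometric multiplicity of λ is n − rank(A − λI), which equals the number of Jordan blocks for λ):
  λ = -3: algebraic multiplicity = 3, geometric multiplicity = 1
  λ = -2: algebraic multiplicity = 1, geometric multiplicity = 1

Determining the block sizes for each eigenvalue:
  λ = -3: one block (gm = 1), so the single block has size am = 3 → block sizes [3]
  λ = -2: one block (gm = 1), so the single block has size am = 1 → block sizes [1]

Assembling the blocks gives a Jordan form
J =
  [-3,  1,  0,  0]
  [ 0, -3,  1,  0]
  [ 0,  0, -3,  0]
  [ 0,  0,  0, -2]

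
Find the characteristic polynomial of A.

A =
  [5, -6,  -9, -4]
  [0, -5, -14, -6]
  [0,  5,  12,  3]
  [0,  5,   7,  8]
x^4 - 20*x^3 + 150*x^2 - 500*x + 625

Expanding det(x·I − A) (e.g. by cofactor expansion or by noting that A is similar to its Jordan form J, which has the same characteristic polynomial as A) gives
  χ_A(x) = x^4 - 20*x^3 + 150*x^2 - 500*x + 625
which factors as (x - 5)^4. The eigenvalues (with algebraic multiplicities) are λ = 5 with multiplicity 4.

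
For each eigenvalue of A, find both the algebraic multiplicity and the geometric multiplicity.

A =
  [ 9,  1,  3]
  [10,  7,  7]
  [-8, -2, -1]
λ = 5: alg = 3, geom = 1

Step 1 — factor the characteristic polynomial to read off the algebraic multiplicities:
  χ_A(x) = (x - 5)^3

Step 2 — compute geometric multiplicities via the rank-nullity identity g(λ) = n − rank(A − λI):
  rank(A − (5)·I) = 2, so dim ker(A − (5)·I) = n − 2 = 1

Summary:
  λ = 5: algebraic multiplicity = 3, geometric multiplicity = 1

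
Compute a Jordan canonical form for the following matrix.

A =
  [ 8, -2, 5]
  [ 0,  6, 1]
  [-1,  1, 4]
J_3(6)

The characteristic polynomial is
  det(x·I − A) = x^3 - 18*x^2 + 108*x - 216 = (x - 6)^3

Eigenvalues and multiplicities (the geometric multiplicity of λ is n − rank(A − λI), which equals the number of Jordan blocks for λ):
  λ = 6: algebraic multiplicity = 3, geometric multiplicity = 1

Determining the block sizes for each eigenvalue:
  λ = 6: one block (gm = 1), so the single block has size am = 3 → block sizes [3]

Assembling the blocks gives a Jordan form
J =
  [6, 1, 0]
  [0, 6, 1]
  [0, 0, 6]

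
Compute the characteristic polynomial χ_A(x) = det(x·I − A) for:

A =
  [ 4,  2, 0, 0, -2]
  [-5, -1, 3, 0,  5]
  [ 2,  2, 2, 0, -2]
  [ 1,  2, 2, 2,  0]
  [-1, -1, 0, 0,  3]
x^5 - 10*x^4 + 40*x^3 - 80*x^2 + 80*x - 32

Expanding det(x·I − A) (e.g. by cofactor expansion or by noting that A is similar to its Jordan form J, which has the same characteristic polynomial as A) gives
  χ_A(x) = x^5 - 10*x^4 + 40*x^3 - 80*x^2 + 80*x - 32
which factors as (x - 2)^5. The eigenvalues (with algebraic multiplicities) are λ = 2 with multiplicity 5.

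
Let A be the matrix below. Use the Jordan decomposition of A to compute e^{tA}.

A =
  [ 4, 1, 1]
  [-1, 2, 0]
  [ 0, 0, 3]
e^{tA} =
  [t*exp(3*t) + exp(3*t), t*exp(3*t), t^2*exp(3*t)/2 + t*exp(3*t)]
  [-t*exp(3*t), -t*exp(3*t) + exp(3*t), -t^2*exp(3*t)/2]
  [0, 0, exp(3*t)]

Strategy: write A = P · J · P⁻¹ where J is a Jordan canonical form, so e^{tA} = P · e^{tJ} · P⁻¹, and e^{tJ} can be computed block-by-block.

A has Jordan form
J =
  [3, 1, 0]
  [0, 3, 1]
  [0, 0, 3]
(up to reordering of blocks).

Per-block formulas:
  For a 3×3 Jordan block J_3(3): exp(t · J_3(3)) = e^(3t)·(I + t·N + (t^2/2)·N^2), where N is the 3×3 nilpotent shift.

After assembling e^{tJ} and conjugating by P, we get:

e^{tA} =
  [t*exp(3*t) + exp(3*t), t*exp(3*t), t^2*exp(3*t)/2 + t*exp(3*t)]
  [-t*exp(3*t), -t*exp(3*t) + exp(3*t), -t^2*exp(3*t)/2]
  [0, 0, exp(3*t)]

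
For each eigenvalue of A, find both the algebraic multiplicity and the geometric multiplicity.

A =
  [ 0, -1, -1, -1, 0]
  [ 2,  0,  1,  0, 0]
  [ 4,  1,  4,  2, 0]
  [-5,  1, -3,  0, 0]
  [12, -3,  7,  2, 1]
λ = 1: alg = 5, geom = 3

Step 1 — factor the characteristic polynomial to read off the algebraic multiplicities:
  χ_A(x) = (x - 1)^5

Step 2 — compute geometric multiplicities via the rank-nullity identity g(λ) = n − rank(A − λI):
  rank(A − (1)·I) = 2, so dim ker(A − (1)·I) = n − 2 = 3

Summary:
  λ = 1: algebraic multiplicity = 5, geometric multiplicity = 3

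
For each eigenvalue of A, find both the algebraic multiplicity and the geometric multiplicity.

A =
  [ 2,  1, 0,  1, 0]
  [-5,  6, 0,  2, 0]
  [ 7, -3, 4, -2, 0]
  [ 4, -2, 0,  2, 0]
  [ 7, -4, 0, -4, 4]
λ = 3: alg = 2, geom = 1; λ = 4: alg = 3, geom = 2

Step 1 — factor the characteristic polynomial to read off the algebraic multiplicities:
  χ_A(x) = (x - 4)^3*(x - 3)^2

Step 2 — compute geometric multiplicities via the rank-nullity identity g(λ) = n − rank(A − λI):
  rank(A − (3)·I) = 4, so dim ker(A − (3)·I) = n − 4 = 1
  rank(A − (4)·I) = 3, so dim ker(A − (4)·I) = n − 3 = 2

Summary:
  λ = 3: algebraic multiplicity = 2, geometric multiplicity = 1
  λ = 4: algebraic multiplicity = 3, geometric multiplicity = 2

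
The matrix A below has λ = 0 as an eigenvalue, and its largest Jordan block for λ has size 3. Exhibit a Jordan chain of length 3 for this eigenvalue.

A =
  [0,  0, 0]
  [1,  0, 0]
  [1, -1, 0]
A Jordan chain for λ = 0 of length 3:
v_1 = (0, 0, -1)ᵀ
v_2 = (0, 1, 1)ᵀ
v_3 = (1, 0, 0)ᵀ

Let N = A − (0)·I. We want v_3 with N^3 v_3 = 0 but N^2 v_3 ≠ 0; then v_{j-1} := N · v_j for j = 3, …, 2.

Pick v_3 = (1, 0, 0)ᵀ.
Then v_2 = N · v_3 = (0, 1, 1)ᵀ.
Then v_1 = N · v_2 = (0, 0, -1)ᵀ.

Sanity check: (A − (0)·I) v_1 = (0, 0, 0)ᵀ = 0. ✓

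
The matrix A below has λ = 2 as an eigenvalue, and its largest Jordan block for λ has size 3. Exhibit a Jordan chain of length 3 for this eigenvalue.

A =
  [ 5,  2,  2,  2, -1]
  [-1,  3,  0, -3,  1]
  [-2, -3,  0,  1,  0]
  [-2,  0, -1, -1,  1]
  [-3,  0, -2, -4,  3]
A Jordan chain for λ = 2 of length 3:
v_1 = (2, -1, -1, -1, 0)ᵀ
v_2 = (3, -1, -2, -2, -3)ᵀ
v_3 = (1, 0, 0, 0, 0)ᵀ

Let N = A − (2)·I. We want v_3 with N^3 v_3 = 0 but N^2 v_3 ≠ 0; then v_{j-1} := N · v_j for j = 3, …, 2.

Pick v_3 = (1, 0, 0, 0, 0)ᵀ.
Then v_2 = N · v_3 = (3, -1, -2, -2, -3)ᵀ.
Then v_1 = N · v_2 = (2, -1, -1, -1, 0)ᵀ.

Sanity check: (A − (2)·I) v_1 = (0, 0, 0, 0, 0)ᵀ = 0. ✓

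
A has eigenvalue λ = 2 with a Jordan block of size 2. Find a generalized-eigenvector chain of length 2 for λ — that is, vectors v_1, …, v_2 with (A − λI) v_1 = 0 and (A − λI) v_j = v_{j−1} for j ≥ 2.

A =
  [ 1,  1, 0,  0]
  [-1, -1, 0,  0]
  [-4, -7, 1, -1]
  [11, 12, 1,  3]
A Jordan chain for λ = 2 of length 2:
v_1 = (0, 0, -1, 1)ᵀ
v_2 = (0, 0, 1, 0)ᵀ

Let N = A − (2)·I. We want v_2 with N^2 v_2 = 0 but N^1 v_2 ≠ 0; then v_{j-1} := N · v_j for j = 2, …, 2.

Pick v_2 = (0, 0, 1, 0)ᵀ.
Then v_1 = N · v_2 = (0, 0, -1, 1)ᵀ.

Sanity check: (A − (2)·I) v_1 = (0, 0, 0, 0)ᵀ = 0. ✓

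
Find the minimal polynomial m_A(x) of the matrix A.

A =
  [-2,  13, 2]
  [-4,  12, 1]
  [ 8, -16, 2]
x^3 - 12*x^2 + 48*x - 64

The characteristic polynomial is χ_A(x) = (x - 4)^3, so the eigenvalues are known. The minimal polynomial is
  m_A(x) = Π_λ (x − λ)^{k_λ}
where k_λ is the size of the *largest* Jordan block for λ (equivalently, the smallest k with (A − λI)^k v = 0 for every generalised eigenvector v of λ).

  λ = 4: largest Jordan block has size 3, contributing (x − 4)^3

So m_A(x) = (x - 4)^3 = x^3 - 12*x^2 + 48*x - 64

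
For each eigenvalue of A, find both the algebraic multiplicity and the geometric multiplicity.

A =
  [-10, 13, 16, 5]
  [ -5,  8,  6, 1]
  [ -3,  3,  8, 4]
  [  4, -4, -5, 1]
λ = -2: alg = 1, geom = 1; λ = 3: alg = 3, geom = 1

Step 1 — factor the characteristic polynomial to read off the algebraic multiplicities:
  χ_A(x) = (x - 3)^3*(x + 2)

Step 2 — compute geometric multiplicities via the rank-nullity identity g(λ) = n − rank(A − λI):
  rank(A − (-2)·I) = 3, so dim ker(A − (-2)·I) = n − 3 = 1
  rank(A − (3)·I) = 3, so dim ker(A − (3)·I) = n − 3 = 1

Summary:
  λ = -2: algebraic multiplicity = 1, geometric multiplicity = 1
  λ = 3: algebraic multiplicity = 3, geometric multiplicity = 1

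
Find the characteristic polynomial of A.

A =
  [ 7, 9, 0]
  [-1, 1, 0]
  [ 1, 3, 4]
x^3 - 12*x^2 + 48*x - 64

Expanding det(x·I − A) (e.g. by cofactor expansion or by noting that A is similar to its Jordan form J, which has the same characteristic polynomial as A) gives
  χ_A(x) = x^3 - 12*x^2 + 48*x - 64
which factors as (x - 4)^3. The eigenvalues (with algebraic multiplicities) are λ = 4 with multiplicity 3.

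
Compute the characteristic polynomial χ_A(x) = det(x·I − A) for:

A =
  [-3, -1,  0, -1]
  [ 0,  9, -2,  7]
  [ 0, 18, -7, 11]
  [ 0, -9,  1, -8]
x^4 + 9*x^3 + 27*x^2 + 27*x

Expanding det(x·I − A) (e.g. by cofactor expansion or by noting that A is similar to its Jordan form J, which has the same characteristic polynomial as A) gives
  χ_A(x) = x^4 + 9*x^3 + 27*x^2 + 27*x
which factors as x*(x + 3)^3. The eigenvalues (with algebraic multiplicities) are λ = -3 with multiplicity 3, λ = 0 with multiplicity 1.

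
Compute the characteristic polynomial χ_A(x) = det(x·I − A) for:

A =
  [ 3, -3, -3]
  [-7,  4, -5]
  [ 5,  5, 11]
x^3 - 18*x^2 + 108*x - 216

Expanding det(x·I − A) (e.g. by cofactor expansion or by noting that A is similar to its Jordan form J, which has the same characteristic polynomial as A) gives
  χ_A(x) = x^3 - 18*x^2 + 108*x - 216
which factors as (x - 6)^3. The eigenvalues (with algebraic multiplicities) are λ = 6 with multiplicity 3.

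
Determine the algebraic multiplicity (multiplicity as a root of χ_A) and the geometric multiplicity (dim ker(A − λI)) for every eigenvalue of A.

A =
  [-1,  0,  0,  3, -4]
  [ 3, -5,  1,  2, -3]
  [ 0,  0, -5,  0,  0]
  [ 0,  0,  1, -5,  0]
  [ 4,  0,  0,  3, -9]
λ = -5: alg = 5, geom = 2

Step 1 — factor the characteristic polynomial to read off the algebraic multiplicities:
  χ_A(x) = (x + 5)^5

Step 2 — compute geometric multiplicities via the rank-nullity identity g(λ) = n − rank(A − λI):
  rank(A − (-5)·I) = 3, so dim ker(A − (-5)·I) = n − 3 = 2

Summary:
  λ = -5: algebraic multiplicity = 5, geometric multiplicity = 2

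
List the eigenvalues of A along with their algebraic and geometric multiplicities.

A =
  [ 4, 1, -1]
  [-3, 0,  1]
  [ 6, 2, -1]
λ = 1: alg = 3, geom = 2

Step 1 — factor the characteristic polynomial to read off the algebraic multiplicities:
  χ_A(x) = (x - 1)^3

Step 2 — compute geometric multiplicities via the rank-nullity identity g(λ) = n − rank(A − λI):
  rank(A − (1)·I) = 1, so dim ker(A − (1)·I) = n − 1 = 2

Summary:
  λ = 1: algebraic multiplicity = 3, geometric multiplicity = 2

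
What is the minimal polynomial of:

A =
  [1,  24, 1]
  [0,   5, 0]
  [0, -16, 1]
x^3 - 7*x^2 + 11*x - 5

The characteristic polynomial is χ_A(x) = (x - 5)*(x - 1)^2, so the eigenvalues are known. The minimal polynomial is
  m_A(x) = Π_λ (x − λ)^{k_λ}
where k_λ is the size of the *largest* Jordan block for λ (equivalently, the smallest k with (A − λI)^k v = 0 for every generalised eigenvector v of λ).

  λ = 1: largest Jordan block has size 2, contributing (x − 1)^2
  λ = 5: largest Jordan block has size 1, contributing (x − 5)

So m_A(x) = (x - 5)*(x - 1)^2 = x^3 - 7*x^2 + 11*x - 5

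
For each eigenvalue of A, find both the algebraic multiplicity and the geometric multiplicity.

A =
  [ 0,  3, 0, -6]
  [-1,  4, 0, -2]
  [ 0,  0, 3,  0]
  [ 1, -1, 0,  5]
λ = 3: alg = 4, geom = 3

Step 1 — factor the characteristic polynomial to read off the algebraic multiplicities:
  χ_A(x) = (x - 3)^4

Step 2 — compute geometric multiplicities via the rank-nullity identity g(λ) = n − rank(A − λI):
  rank(A − (3)·I) = 1, so dim ker(A − (3)·I) = n − 1 = 3

Summary:
  λ = 3: algebraic multiplicity = 4, geometric multiplicity = 3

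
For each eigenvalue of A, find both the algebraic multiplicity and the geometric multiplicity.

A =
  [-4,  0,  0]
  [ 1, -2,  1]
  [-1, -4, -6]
λ = -4: alg = 3, geom = 1

Step 1 — factor the characteristic polynomial to read off the algebraic multiplicities:
  χ_A(x) = (x + 4)^3

Step 2 — compute geometric multiplicities via the rank-nullity identity g(λ) = n − rank(A − λI):
  rank(A − (-4)·I) = 2, so dim ker(A − (-4)·I) = n − 2 = 1

Summary:
  λ = -4: algebraic multiplicity = 3, geometric multiplicity = 1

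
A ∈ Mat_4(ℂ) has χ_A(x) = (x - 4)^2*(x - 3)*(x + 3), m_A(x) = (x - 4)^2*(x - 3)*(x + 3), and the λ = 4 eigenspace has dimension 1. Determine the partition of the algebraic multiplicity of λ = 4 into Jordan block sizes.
Block sizes for λ = 4: [2]

Step 1 — from the characteristic polynomial, algebraic multiplicity of λ = 4 is 2. From dim ker(A − (4)·I) = 1, there are exactly 1 Jordan blocks for λ = 4.
Step 2 — from the minimal polynomial, the factor (x − 4)^2 tells us the largest block for λ = 4 has size 2.
Step 3 — with total size 2, 1 blocks, and largest block 2, the block sizes (in nonincreasing order) are [2].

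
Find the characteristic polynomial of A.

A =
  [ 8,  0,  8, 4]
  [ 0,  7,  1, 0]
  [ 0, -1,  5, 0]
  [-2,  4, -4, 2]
x^4 - 22*x^3 + 180*x^2 - 648*x + 864

Expanding det(x·I − A) (e.g. by cofactor expansion or by noting that A is similar to its Jordan form J, which has the same characteristic polynomial as A) gives
  χ_A(x) = x^4 - 22*x^3 + 180*x^2 - 648*x + 864
which factors as (x - 6)^3*(x - 4). The eigenvalues (with algebraic multiplicities) are λ = 4 with multiplicity 1, λ = 6 with multiplicity 3.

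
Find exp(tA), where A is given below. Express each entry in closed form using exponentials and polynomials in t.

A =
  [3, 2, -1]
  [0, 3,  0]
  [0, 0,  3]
e^{tA} =
  [exp(3*t), 2*t*exp(3*t), -t*exp(3*t)]
  [0, exp(3*t), 0]
  [0, 0, exp(3*t)]

Strategy: write A = P · J · P⁻¹ where J is a Jordan canonical form, so e^{tA} = P · e^{tJ} · P⁻¹, and e^{tJ} can be computed block-by-block.

A has Jordan form
J =
  [3, 1, 0]
  [0, 3, 0]
  [0, 0, 3]
(up to reordering of blocks).

Per-block formulas:
  For a 2×2 Jordan block J_2(3): exp(t · J_2(3)) = e^(3t)·(I + t·N), where N is the 2×2 nilpotent shift.
  For a 1×1 block at λ = 3: exp(t · [3]) = [e^(3t)].

After assembling e^{tJ} and conjugating by P, we get:

e^{tA} =
  [exp(3*t), 2*t*exp(3*t), -t*exp(3*t)]
  [0, exp(3*t), 0]
  [0, 0, exp(3*t)]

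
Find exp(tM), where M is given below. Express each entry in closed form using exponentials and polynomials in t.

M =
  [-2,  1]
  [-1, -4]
e^{tM} =
  [t*exp(-3*t) + exp(-3*t), t*exp(-3*t)]
  [-t*exp(-3*t), -t*exp(-3*t) + exp(-3*t)]

Strategy: write M = P · J · P⁻¹ where J is a Jordan canonical form, so e^{tM} = P · e^{tJ} · P⁻¹, and e^{tJ} can be computed block-by-block.

M has Jordan form
J =
  [-3,  1]
  [ 0, -3]
(up to reordering of blocks).

Per-block formulas:
  For a 2×2 Jordan block J_2(-3): exp(t · J_2(-3)) = e^(-3t)·(I + t·N), where N is the 2×2 nilpotent shift.

After assembling e^{tJ} and conjugating by P, we get:

e^{tM} =
  [t*exp(-3*t) + exp(-3*t), t*exp(-3*t)]
  [-t*exp(-3*t), -t*exp(-3*t) + exp(-3*t)]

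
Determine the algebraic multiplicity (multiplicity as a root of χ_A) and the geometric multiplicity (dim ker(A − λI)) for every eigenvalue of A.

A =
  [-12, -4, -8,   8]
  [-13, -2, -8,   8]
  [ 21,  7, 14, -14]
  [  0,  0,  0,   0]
λ = 0: alg = 4, geom = 2

Step 1 — factor the characteristic polynomial to read off the algebraic multiplicities:
  χ_A(x) = x^4

Step 2 — compute geometric multiplicities via the rank-nullity identity g(λ) = n − rank(A − λI):
  rank(A − (0)·I) = 2, so dim ker(A − (0)·I) = n − 2 = 2

Summary:
  λ = 0: algebraic multiplicity = 4, geometric multiplicity = 2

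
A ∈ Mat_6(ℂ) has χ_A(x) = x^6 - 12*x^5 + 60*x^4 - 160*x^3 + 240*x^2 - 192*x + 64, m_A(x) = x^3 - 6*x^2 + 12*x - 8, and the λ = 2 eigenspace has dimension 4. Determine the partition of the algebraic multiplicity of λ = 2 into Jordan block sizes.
Block sizes for λ = 2: [3, 1, 1, 1]

Step 1 — from the characteristic polynomial, algebraic multiplicity of λ = 2 is 6. From dim ker(A − (2)·I) = 4, there are exactly 4 Jordan blocks for λ = 2.
Step 2 — from the minimal polynomial, the factor (x − 2)^3 tells us the largest block for λ = 2 has size 3.
Step 3 — with total size 6, 4 blocks, and largest block 3, the block sizes (in nonincreasing order) are [3, 1, 1, 1].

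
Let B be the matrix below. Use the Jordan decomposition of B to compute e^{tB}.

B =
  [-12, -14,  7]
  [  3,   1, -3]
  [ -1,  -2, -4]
e^{tB} =
  [-7*t*exp(-5*t) + exp(-5*t), -14*t*exp(-5*t), 7*t*exp(-5*t)]
  [3*t*exp(-5*t), 6*t*exp(-5*t) + exp(-5*t), -3*t*exp(-5*t)]
  [-t*exp(-5*t), -2*t*exp(-5*t), t*exp(-5*t) + exp(-5*t)]

Strategy: write B = P · J · P⁻¹ where J is a Jordan canonical form, so e^{tB} = P · e^{tJ} · P⁻¹, and e^{tJ} can be computed block-by-block.

B has Jordan form
J =
  [-5,  1,  0]
  [ 0, -5,  0]
  [ 0,  0, -5]
(up to reordering of blocks).

Per-block formulas:
  For a 1×1 block at λ = -5: exp(t · [-5]) = [e^(-5t)].
  For a 2×2 Jordan block J_2(-5): exp(t · J_2(-5)) = e^(-5t)·(I + t·N), where N is the 2×2 nilpotent shift.

After assembling e^{tJ} and conjugating by P, we get:

e^{tB} =
  [-7*t*exp(-5*t) + exp(-5*t), -14*t*exp(-5*t), 7*t*exp(-5*t)]
  [3*t*exp(-5*t), 6*t*exp(-5*t) + exp(-5*t), -3*t*exp(-5*t)]
  [-t*exp(-5*t), -2*t*exp(-5*t), t*exp(-5*t) + exp(-5*t)]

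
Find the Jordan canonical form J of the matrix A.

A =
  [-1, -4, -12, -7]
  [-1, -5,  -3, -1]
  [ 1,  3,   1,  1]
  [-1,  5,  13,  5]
J_3(-2) ⊕ J_1(6)

The characteristic polynomial is
  det(x·I − A) = x^4 - 24*x^2 - 64*x - 48 = (x - 6)*(x + 2)^3

Eigenvalues and multiplicities (the geometric multiplicity of λ is n − rank(A − λI), which equals the number of Jordan blocks for λ):
  λ = -2: algebraic multiplicity = 3, geometric multiplicity = 1
  λ = 6: algebraic multiplicity = 1, geometric multiplicity = 1

Determining the block sizes for each eigenvalue:
  λ = -2: one block (gm = 1), so the single block has size am = 3 → block sizes [3]
  λ = 6: one block (gm = 1), so the single block has size am = 1 → block sizes [1]

Assembling the blocks gives a Jordan form
J =
  [-2,  1,  0, 0]
  [ 0, -2,  1, 0]
  [ 0,  0, -2, 0]
  [ 0,  0,  0, 6]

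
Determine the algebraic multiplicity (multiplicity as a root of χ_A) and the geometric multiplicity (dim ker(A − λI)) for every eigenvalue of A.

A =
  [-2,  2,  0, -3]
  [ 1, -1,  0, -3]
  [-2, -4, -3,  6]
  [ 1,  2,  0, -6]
λ = -3: alg = 4, geom = 3

Step 1 — factor the characteristic polynomial to read off the algebraic multiplicities:
  χ_A(x) = (x + 3)^4

Step 2 — compute geometric multiplicities via the rank-nullity identity g(λ) = n − rank(A − λI):
  rank(A − (-3)·I) = 1, so dim ker(A − (-3)·I) = n − 1 = 3

Summary:
  λ = -3: algebraic multiplicity = 4, geometric multiplicity = 3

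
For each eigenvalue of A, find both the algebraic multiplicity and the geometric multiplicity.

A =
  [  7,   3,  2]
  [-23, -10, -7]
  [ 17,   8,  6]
λ = 1: alg = 3, geom = 1

Step 1 — factor the characteristic polynomial to read off the algebraic multiplicities:
  χ_A(x) = (x - 1)^3

Step 2 — compute geometric multiplicities via the rank-nullity identity g(λ) = n − rank(A − λI):
  rank(A − (1)·I) = 2, so dim ker(A − (1)·I) = n − 2 = 1

Summary:
  λ = 1: algebraic multiplicity = 3, geometric multiplicity = 1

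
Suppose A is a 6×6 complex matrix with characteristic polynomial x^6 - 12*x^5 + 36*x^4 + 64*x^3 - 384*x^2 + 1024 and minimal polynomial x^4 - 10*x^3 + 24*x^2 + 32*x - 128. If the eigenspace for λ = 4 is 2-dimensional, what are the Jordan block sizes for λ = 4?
Block sizes for λ = 4: [3, 1]

Step 1 — from the characteristic polynomial, algebraic multiplicity of λ = 4 is 4. From dim ker(A − (4)·I) = 2, there are exactly 2 Jordan blocks for λ = 4.
Step 2 — from the minimal polynomial, the factor (x − 4)^3 tells us the largest block for λ = 4 has size 3.
Step 3 — with total size 4, 2 blocks, and largest block 3, the block sizes (in nonincreasing order) are [3, 1].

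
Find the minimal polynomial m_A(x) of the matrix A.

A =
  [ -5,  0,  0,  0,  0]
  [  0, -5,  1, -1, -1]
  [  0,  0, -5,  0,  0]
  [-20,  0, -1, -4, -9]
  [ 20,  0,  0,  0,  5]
x^3 + 4*x^2 - 25*x - 100

The characteristic polynomial is χ_A(x) = (x - 5)*(x + 4)*(x + 5)^3, so the eigenvalues are known. The minimal polynomial is
  m_A(x) = Π_λ (x − λ)^{k_λ}
where k_λ is the size of the *largest* Jordan block for λ (equivalently, the smallest k with (A − λI)^k v = 0 for every generalised eigenvector v of λ).

  λ = -5: largest Jordan block has size 1, contributing (x + 5)
  λ = -4: largest Jordan block has size 1, contributing (x + 4)
  λ = 5: largest Jordan block has size 1, contributing (x − 5)

So m_A(x) = (x - 5)*(x + 4)*(x + 5) = x^3 + 4*x^2 - 25*x - 100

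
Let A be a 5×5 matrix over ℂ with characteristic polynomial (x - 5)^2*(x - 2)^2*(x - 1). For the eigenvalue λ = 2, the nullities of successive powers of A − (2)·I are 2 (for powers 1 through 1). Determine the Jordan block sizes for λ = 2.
Block sizes for λ = 2: [1, 1]

From the dimensions of kernels of powers, the number of Jordan blocks of size at least j is d_j − d_{j−1} where d_j = dim ker(N^j) (with d_0 = 0). Computing the differences gives [2].
The number of blocks of size exactly k is (#blocks of size ≥ k) − (#blocks of size ≥ k + 1), so the partition is: 2 block(s) of size 1.
In nonincreasing order the block sizes are [1, 1].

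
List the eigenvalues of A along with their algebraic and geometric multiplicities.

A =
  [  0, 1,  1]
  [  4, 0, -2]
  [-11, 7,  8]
λ = 2: alg = 1, geom = 1; λ = 3: alg = 2, geom = 1

Step 1 — factor the characteristic polynomial to read off the algebraic multiplicities:
  χ_A(x) = (x - 3)^2*(x - 2)

Step 2 — compute geometric multiplicities via the rank-nullity identity g(λ) = n − rank(A − λI):
  rank(A − (2)·I) = 2, so dim ker(A − (2)·I) = n − 2 = 1
  rank(A − (3)·I) = 2, so dim ker(A − (3)·I) = n − 2 = 1

Summary:
  λ = 2: algebraic multiplicity = 1, geometric multiplicity = 1
  λ = 3: algebraic multiplicity = 2, geometric multiplicity = 1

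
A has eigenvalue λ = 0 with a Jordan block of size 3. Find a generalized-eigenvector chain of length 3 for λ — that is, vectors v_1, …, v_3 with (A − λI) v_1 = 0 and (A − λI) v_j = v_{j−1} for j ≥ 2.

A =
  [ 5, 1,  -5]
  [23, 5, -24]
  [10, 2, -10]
A Jordan chain for λ = 0 of length 3:
v_1 = (-2, -10, -4)ᵀ
v_2 = (5, 23, 10)ᵀ
v_3 = (1, 0, 0)ᵀ

Let N = A − (0)·I. We want v_3 with N^3 v_3 = 0 but N^2 v_3 ≠ 0; then v_{j-1} := N · v_j for j = 3, …, 2.

Pick v_3 = (1, 0, 0)ᵀ.
Then v_2 = N · v_3 = (5, 23, 10)ᵀ.
Then v_1 = N · v_2 = (-2, -10, -4)ᵀ.

Sanity check: (A − (0)·I) v_1 = (0, 0, 0)ᵀ = 0. ✓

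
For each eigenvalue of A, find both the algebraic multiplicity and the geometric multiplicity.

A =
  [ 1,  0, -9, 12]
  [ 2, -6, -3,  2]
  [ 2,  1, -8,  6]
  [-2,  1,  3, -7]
λ = -5: alg = 4, geom = 2

Step 1 — factor the characteristic polynomial to read off the algebraic multiplicities:
  χ_A(x) = (x + 5)^4

Step 2 — compute geometric multiplicities via the rank-nullity identity g(λ) = n − rank(A − λI):
  rank(A − (-5)·I) = 2, so dim ker(A − (-5)·I) = n − 2 = 2

Summary:
  λ = -5: algebraic multiplicity = 4, geometric multiplicity = 2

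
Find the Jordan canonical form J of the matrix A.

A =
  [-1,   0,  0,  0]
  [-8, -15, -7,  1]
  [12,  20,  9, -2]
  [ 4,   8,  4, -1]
J_1(-5) ⊕ J_2(-1) ⊕ J_1(-1)

The characteristic polynomial is
  det(x·I − A) = x^4 + 8*x^3 + 18*x^2 + 16*x + 5 = (x + 1)^3*(x + 5)

Eigenvalues and multiplicities (the geometric multiplicity of λ is n − rank(A − λI), which equals the number of Jordan blocks for λ):
  λ = -5: algebraic multiplicity = 1, geometric multiplicity = 1
  λ = -1: algebraic multiplicity = 3, geometric multiplicity = 2

Determining the block sizes for each eigenvalue:
  λ = -5: one block (gm = 1), so the single block has size am = 1 → block sizes [1]
  λ = -1: 2 blocks summing to 3 forces exactly one block of size 2 and the rest size 1 → block sizes [2, 1]

Assembling the blocks gives a Jordan form
J =
  [-5,  0,  0,  0]
  [ 0, -1,  1,  0]
  [ 0,  0, -1,  0]
  [ 0,  0,  0, -1]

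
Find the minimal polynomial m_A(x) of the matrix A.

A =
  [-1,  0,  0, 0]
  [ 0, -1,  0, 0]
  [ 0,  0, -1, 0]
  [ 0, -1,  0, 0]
x^2 + x

The characteristic polynomial is χ_A(x) = x*(x + 1)^3, so the eigenvalues are known. The minimal polynomial is
  m_A(x) = Π_λ (x − λ)^{k_λ}
where k_λ is the size of the *largest* Jordan block for λ (equivalently, the smallest k with (A − λI)^k v = 0 for every generalised eigenvector v of λ).

  λ = -1: largest Jordan block has size 1, contributing (x + 1)
  λ = 0: largest Jordan block has size 1, contributing (x − 0)

So m_A(x) = x*(x + 1) = x^2 + x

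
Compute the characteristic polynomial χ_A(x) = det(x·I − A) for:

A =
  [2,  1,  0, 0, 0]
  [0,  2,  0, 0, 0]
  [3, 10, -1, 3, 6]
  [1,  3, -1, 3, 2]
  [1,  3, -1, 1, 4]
x^5 - 10*x^4 + 40*x^3 - 80*x^2 + 80*x - 32

Expanding det(x·I − A) (e.g. by cofactor expansion or by noting that A is similar to its Jordan form J, which has the same characteristic polynomial as A) gives
  χ_A(x) = x^5 - 10*x^4 + 40*x^3 - 80*x^2 + 80*x - 32
which factors as (x - 2)^5. The eigenvalues (with algebraic multiplicities) are λ = 2 with multiplicity 5.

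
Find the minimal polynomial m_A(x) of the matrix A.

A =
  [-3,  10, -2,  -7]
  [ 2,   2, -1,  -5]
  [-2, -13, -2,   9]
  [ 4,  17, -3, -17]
x^3 + 15*x^2 + 75*x + 125

The characteristic polynomial is χ_A(x) = (x + 5)^4, so the eigenvalues are known. The minimal polynomial is
  m_A(x) = Π_λ (x − λ)^{k_λ}
where k_λ is the size of the *largest* Jordan block for λ (equivalently, the smallest k with (A − λI)^k v = 0 for every generalised eigenvector v of λ).

  λ = -5: largest Jordan block has size 3, contributing (x + 5)^3

So m_A(x) = (x + 5)^3 = x^3 + 15*x^2 + 75*x + 125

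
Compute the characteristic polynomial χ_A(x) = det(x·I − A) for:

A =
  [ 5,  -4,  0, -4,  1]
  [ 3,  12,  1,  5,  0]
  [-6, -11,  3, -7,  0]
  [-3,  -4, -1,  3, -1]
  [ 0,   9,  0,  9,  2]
x^5 - 25*x^4 + 250*x^3 - 1250*x^2 + 3125*x - 3125

Expanding det(x·I − A) (e.g. by cofactor expansion or by noting that A is similar to its Jordan form J, which has the same characteristic polynomial as A) gives
  χ_A(x) = x^5 - 25*x^4 + 250*x^3 - 1250*x^2 + 3125*x - 3125
which factors as (x - 5)^5. The eigenvalues (with algebraic multiplicities) are λ = 5 with multiplicity 5.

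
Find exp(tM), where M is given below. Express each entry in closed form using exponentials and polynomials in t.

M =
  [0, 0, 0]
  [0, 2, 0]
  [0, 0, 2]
e^{tM} =
  [1, 0, 0]
  [0, exp(2*t), 0]
  [0, 0, exp(2*t)]

Strategy: write M = P · J · P⁻¹ where J is a Jordan canonical form, so e^{tM} = P · e^{tJ} · P⁻¹, and e^{tJ} can be computed block-by-block.

M has Jordan form
J =
  [0, 0, 0]
  [0, 2, 0]
  [0, 0, 2]
(up to reordering of blocks).

Per-block formulas:
  For a 1×1 block at λ = 0: exp(t · [0]) = [e^(0t)].
  For a 1×1 block at λ = 2: exp(t · [2]) = [e^(2t)].

After assembling e^{tJ} and conjugating by P, we get:

e^{tM} =
  [1, 0, 0]
  [0, exp(2*t), 0]
  [0, 0, exp(2*t)]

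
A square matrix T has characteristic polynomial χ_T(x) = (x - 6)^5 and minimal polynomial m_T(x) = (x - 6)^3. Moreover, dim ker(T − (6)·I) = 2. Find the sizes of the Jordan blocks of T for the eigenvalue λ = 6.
Block sizes for λ = 6: [3, 2]

Step 1 — from the characteristic polynomial, algebraic multiplicity of λ = 6 is 5. From dim ker(T − (6)·I) = 2, there are exactly 2 Jordan blocks for λ = 6.
Step 2 — from the minimal polynomial, the factor (x − 6)^3 tells us the largest block for λ = 6 has size 3.
Step 3 — with total size 5, 2 blocks, and largest block 3, the block sizes (in nonincreasing order) are [3, 2].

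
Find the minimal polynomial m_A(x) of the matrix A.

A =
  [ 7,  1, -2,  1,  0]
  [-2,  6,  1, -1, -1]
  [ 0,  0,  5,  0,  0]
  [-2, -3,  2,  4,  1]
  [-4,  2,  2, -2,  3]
x^3 - 15*x^2 + 75*x - 125

The characteristic polynomial is χ_A(x) = (x - 5)^5, so the eigenvalues are known. The minimal polynomial is
  m_A(x) = Π_λ (x − λ)^{k_λ}
where k_λ is the size of the *largest* Jordan block for λ (equivalently, the smallest k with (A − λI)^k v = 0 for every generalised eigenvector v of λ).

  λ = 5: largest Jordan block has size 3, contributing (x − 5)^3

So m_A(x) = (x - 5)^3 = x^3 - 15*x^2 + 75*x - 125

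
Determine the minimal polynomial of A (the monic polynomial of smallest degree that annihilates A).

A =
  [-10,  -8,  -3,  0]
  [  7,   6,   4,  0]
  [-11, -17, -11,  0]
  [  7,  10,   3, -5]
x^3 + 15*x^2 + 75*x + 125

The characteristic polynomial is χ_A(x) = (x + 5)^4, so the eigenvalues are known. The minimal polynomial is
  m_A(x) = Π_λ (x − λ)^{k_λ}
where k_λ is the size of the *largest* Jordan block for λ (equivalently, the smallest k with (A − λI)^k v = 0 for every generalised eigenvector v of λ).

  λ = -5: largest Jordan block has size 3, contributing (x + 5)^3

So m_A(x) = (x + 5)^3 = x^3 + 15*x^2 + 75*x + 125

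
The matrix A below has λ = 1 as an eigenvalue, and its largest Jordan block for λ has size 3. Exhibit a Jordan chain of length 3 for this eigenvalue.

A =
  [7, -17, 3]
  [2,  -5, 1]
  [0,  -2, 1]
A Jordan chain for λ = 1 of length 3:
v_1 = (2, 0, -4)ᵀ
v_2 = (6, 2, 0)ᵀ
v_3 = (1, 0, 0)ᵀ

Let N = A − (1)·I. We want v_3 with N^3 v_3 = 0 but N^2 v_3 ≠ 0; then v_{j-1} := N · v_j for j = 3, …, 2.

Pick v_3 = (1, 0, 0)ᵀ.
Then v_2 = N · v_3 = (6, 2, 0)ᵀ.
Then v_1 = N · v_2 = (2, 0, -4)ᵀ.

Sanity check: (A − (1)·I) v_1 = (0, 0, 0)ᵀ = 0. ✓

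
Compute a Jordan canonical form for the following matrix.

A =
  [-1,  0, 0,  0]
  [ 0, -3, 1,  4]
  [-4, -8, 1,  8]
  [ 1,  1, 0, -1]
J_3(-1) ⊕ J_1(-1)

The characteristic polynomial is
  det(x·I − A) = x^4 + 4*x^3 + 6*x^2 + 4*x + 1 = (x + 1)^4

Eigenvalues and multiplicities (the geometric multiplicity of λ is n − rank(A − λI), which equals the number of Jordan blocks for λ):
  λ = -1: algebraic multiplicity = 4, geometric multiplicity = 2

Determining the block sizes for each eigenvalue:
  λ = -1: with am = 4 and gm = 2, the partition is not yet determined (e.g. several partitions of 4 into 2 parts exist). Let N = A − (-1)·I. Computing rank(N^1) = 2, rank(N^2) = 1, rank(N^3) = 0; the number of blocks of size ≥ j is rank(N^{j−1}) − rank(N^j), giving [2, 1, 1]. So we have 1 block(s) of size 3, 1 block(s) of size 1 → block sizes [3, 1]

Assembling the blocks gives a Jordan form
J =
  [-1,  1,  0,  0]
  [ 0, -1,  1,  0]
  [ 0,  0, -1,  0]
  [ 0,  0,  0, -1]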